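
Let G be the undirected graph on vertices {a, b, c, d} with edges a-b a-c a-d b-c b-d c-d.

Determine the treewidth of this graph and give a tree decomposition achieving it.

A single bag containing all 4 vertices is trivially a valid decomposition of width 3. On the other hand G contains the 4-clique {a, b, c, d}. A clique must lie in a single bag of any decomposition, so no decomposition can have width below 3. The upper and lower bounds meet at 3, so that is the treewidth.

Treewidth 3.
One optimal decomposition is:
Bags: B1 = {a, b, c, d}
Tree: (single bag)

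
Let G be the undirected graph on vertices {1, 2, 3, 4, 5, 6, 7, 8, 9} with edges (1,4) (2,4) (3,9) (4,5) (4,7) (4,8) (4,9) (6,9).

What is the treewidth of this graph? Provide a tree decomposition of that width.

Treewidth 1.
One such decomposition:
Bags: B1 = {4, 5}  B2 = {4, 9}  B3 = {4, 7}  B4 = {3, 9}  B5 = {1, 4}  B6 = {2, 4}  B7 = {4, 8}  B8 = {6, 9}
Tree: B1–B2, B2–B3, B2–B4, B3–B5, B2–B6, B1–B7, B2–B8

Every bag has size at most 2, so the width is 2 − 1 = 1 and tw(G) ≤ 1. Since G has at least one edge (e.g. 4–5), it is not an edgeless graph, so tw(G) ≥ 1. Hence tw(G) = 1 exactly.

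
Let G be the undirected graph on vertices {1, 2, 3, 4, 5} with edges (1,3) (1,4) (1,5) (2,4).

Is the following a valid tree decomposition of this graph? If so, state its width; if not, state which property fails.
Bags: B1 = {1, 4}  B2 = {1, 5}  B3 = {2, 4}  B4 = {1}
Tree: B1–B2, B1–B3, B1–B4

A tree decomposition must satisfy three properties: every vertex lies in some bag; for every edge, both endpoints lie together in some bag; and for every vertex, the bags containing it form a connected subtree. Here vertex 3 appears in no bag, so the decomposition is invalid.

No — vertex 3 appears in no bag.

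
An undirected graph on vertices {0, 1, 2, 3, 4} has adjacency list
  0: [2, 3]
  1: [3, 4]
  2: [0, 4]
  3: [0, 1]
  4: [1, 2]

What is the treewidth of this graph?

A width-2 tree decomposition is:
Bags: B1 = {0, 2, 3}  B2 = {1, 2, 3}  B3 = {1, 2, 4}
Tree: B1–B2, B2–B3
The largest bag has 3 vertices, giving width 2; this decomposition certifies tw(G) ≤ 2. Since 2–0–3–1–4–2 is a cycle in G, G is not acyclic. Forests are exactly the graphs of treewidth ≤ 1, so tw(G) ≥ 2. Combining the bounds, tw(G) = 2.

2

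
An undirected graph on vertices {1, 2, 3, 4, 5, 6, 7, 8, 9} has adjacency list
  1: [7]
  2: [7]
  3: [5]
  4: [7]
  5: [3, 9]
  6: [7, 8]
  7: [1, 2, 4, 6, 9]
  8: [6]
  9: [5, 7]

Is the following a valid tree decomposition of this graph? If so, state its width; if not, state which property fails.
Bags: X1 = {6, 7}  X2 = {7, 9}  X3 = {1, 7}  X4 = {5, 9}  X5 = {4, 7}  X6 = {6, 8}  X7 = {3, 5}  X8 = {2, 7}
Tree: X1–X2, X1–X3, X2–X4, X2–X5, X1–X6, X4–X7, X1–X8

Vertex coverage: the bags together contain {1, 2, 3, 4, 5, 6, 7, 8, 9}, the full vertex set. Edge coverage: each edge of G has both endpoints in at least one bag. Running intersection: for every vertex, the bags containing it form a connected subtree. All three properties hold, so this is a valid tree decomposition of width max|bag| − 1 = 1, and hence tw(G) ≤ 1.

Yes; width 1.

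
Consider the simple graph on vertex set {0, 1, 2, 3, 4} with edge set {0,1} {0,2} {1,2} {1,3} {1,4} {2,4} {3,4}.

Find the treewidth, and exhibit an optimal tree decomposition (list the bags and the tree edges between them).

Treewidth 2.
One optimal decomposition is:
Bags: B1 = {1, 2, 4}  B2 = {1, 3, 4}  B3 = {0, 1, 2}
Tree: B1–B2, B1–B3

Each bag holds 3 vertices, so the decomposition has width 2, which upper-bounds the treewidth. On the other hand G contains the 3-clique {0, 1, 2}. A clique must lie in a single bag of any decomposition, so no decomposition can have width below 2. The upper and lower bounds meet at 2, so that is the treewidth.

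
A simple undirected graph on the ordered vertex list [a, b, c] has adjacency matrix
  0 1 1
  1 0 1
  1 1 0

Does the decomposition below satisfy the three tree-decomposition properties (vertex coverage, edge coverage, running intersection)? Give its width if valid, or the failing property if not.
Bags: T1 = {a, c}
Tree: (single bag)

A tree decomposition must satisfy three properties: every vertex lies in some bag; for every edge, both endpoints lie together in some bag; and for every vertex, the bags containing it form a connected subtree. Here vertex b appears in no bag, so the decomposition is invalid.

No — vertex b appears in no bag.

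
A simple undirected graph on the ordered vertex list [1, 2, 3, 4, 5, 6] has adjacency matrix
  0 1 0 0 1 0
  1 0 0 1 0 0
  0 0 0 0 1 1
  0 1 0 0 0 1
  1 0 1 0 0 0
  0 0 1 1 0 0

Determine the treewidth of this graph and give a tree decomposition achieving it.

Every bag has size at most 3, so the width is 3 − 1 = 2 and tw(G) ≤ 2. The edges 1–2–4–6–3–5–1 form a cycle, so G is not a tree and its treewidth is at least 2. The upper and lower bounds meet at 2, so that is the treewidth.

Treewidth 2.
Bags: B1 = {1, 2, 4}  B2 = {1, 4, 6}  B3 = {1, 3, 6}  B4 = {1, 3, 5}
Tree: B1–B2, B2–B3, B3–B4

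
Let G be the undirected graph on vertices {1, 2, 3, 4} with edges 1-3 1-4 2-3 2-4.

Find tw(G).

2

A width-2 tree decomposition is:
Bags: B1 = {1, 2, 3}  B2 = {1, 2, 4}
Tree: B1–B2
Every bag has size at most 3, so the width is 3 − 1 = 2 and tw(G) ≤ 2. For the lower bound, G contains the cycle 1–3–2–4–1, so G is not a forest; only forests have treewidth ≤ 1, hence tw(G) ≥ 2. The upper and lower bounds meet at 2, so that is the treewidth.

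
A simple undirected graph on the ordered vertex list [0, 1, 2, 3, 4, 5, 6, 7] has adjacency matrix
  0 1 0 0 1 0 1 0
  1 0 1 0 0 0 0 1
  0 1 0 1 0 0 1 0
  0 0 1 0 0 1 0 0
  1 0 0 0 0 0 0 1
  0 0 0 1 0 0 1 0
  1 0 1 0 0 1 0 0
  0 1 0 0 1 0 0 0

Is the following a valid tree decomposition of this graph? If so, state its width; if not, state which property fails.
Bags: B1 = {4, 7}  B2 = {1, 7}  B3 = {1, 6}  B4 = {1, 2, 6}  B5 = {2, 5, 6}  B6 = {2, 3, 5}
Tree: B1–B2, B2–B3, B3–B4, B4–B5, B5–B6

A tree decomposition must satisfy three properties: every vertex lies in some bag; for every edge, both endpoints lie together in some bag; and for every vertex, the bags containing it form a connected subtree. Here vertex 0 appears in no bag, so the decomposition is invalid.

No — vertex 0 appears in no bag.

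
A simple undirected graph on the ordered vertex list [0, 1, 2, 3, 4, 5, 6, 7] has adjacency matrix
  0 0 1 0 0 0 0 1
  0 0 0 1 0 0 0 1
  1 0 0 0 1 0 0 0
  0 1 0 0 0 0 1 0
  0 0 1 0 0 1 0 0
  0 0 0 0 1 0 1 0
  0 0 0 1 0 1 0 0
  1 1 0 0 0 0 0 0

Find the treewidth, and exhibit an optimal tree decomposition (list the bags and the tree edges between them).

Treewidth 2.
Bags: B1 = {2, 4, 5}  B2 = {2, 5, 6}  B3 = {2, 3, 6}  B4 = {1, 2, 3}  B5 = {1, 2, 7}  B6 = {0, 2, 7}
Tree: B1–B2, B2–B3, B3–B4, B4–B5, B5–B6

Each bag holds 3 vertices, so the decomposition has width 2, which upper-bounds the treewidth. Since 2–4–5–6–3–1–7–0–2 is a cycle in G, G is not acyclic. Forests are exactly the graphs of treewidth ≤ 1, so tw(G) ≥ 2. Combining the bounds, tw(G) = 2.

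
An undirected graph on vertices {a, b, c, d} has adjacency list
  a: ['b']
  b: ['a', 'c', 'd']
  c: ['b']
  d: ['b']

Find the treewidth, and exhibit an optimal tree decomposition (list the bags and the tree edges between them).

Each bag holds 2 vertices, so the decomposition has width 1, which upper-bounds the treewidth. G has an edge, so its treewidth is at least 1. Combining the bounds, tw(G) = 1.

Treewidth 1.
One such decomposition:
Bags: B1 = {b, d}  B2 = {b, c}  B3 = {a, b}
Tree: B1–B2, B2–B3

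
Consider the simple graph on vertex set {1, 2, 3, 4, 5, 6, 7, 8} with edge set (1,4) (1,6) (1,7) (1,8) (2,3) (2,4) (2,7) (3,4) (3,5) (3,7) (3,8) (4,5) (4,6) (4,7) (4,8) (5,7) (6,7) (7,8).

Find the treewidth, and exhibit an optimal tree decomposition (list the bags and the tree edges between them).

Treewidth 3.
Bags: B1 = {1, 4, 7, 8}  B2 = {1, 4, 6, 7}  B3 = {3, 4, 7, 8}  B4 = {3, 4, 5, 7}  B5 = {2, 3, 4, 7}
Tree: B1–B2, B1–B3, B3–B4, B4–B5

Each bag holds 4 vertices, so the decomposition has width 3, which upper-bounds the treewidth. On the other hand G contains the 4-clique {1, 4, 7, 8}. A clique must lie in a single bag of any decomposition, so no decomposition can have width below 3. Combining the bounds, tw(G) = 3.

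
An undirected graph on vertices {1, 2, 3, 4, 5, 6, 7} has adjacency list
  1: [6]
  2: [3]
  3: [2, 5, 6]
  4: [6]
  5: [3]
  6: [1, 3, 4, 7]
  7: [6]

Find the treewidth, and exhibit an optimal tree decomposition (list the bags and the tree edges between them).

Treewidth 1.
One such decomposition:
Bags: B1 = {3, 6}  B2 = {3, 5}  B3 = {4, 6}  B4 = {6, 7}  B5 = {2, 3}  B6 = {1, 6}
Tree: B1–B2, B1–B3, B1–B4, B1–B5, B4–B6

The largest bag has 2 vertices, giving width 1; this decomposition certifies tw(G) ≤ 1. G has an edge, so its treewidth is at least 1. The upper and lower bounds meet at 1, so that is the treewidth.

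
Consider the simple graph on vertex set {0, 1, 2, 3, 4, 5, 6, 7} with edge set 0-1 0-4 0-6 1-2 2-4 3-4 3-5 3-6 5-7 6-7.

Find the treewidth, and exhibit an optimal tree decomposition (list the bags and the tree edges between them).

Each bag holds 3 vertices, so the decomposition has width 2, which upper-bounds the treewidth. For the lower bound, G contains the cycle 7–5–3–6–7, so G is not a forest; only forests have treewidth ≤ 1, hence tw(G) ≥ 2. Therefore the treewidth is 2.

Treewidth 2.
Bags: B1 = {5, 6, 7}  B2 = {3, 5, 6}  B3 = {0, 3, 6}  B4 = {0, 3, 4}  B5 = {0, 1, 4}  B6 = {1, 2, 4}
Tree: B1–B2, B2–B3, B3–B4, B4–B5, B5–B6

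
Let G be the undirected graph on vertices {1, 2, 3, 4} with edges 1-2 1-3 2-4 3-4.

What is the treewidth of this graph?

2

A width-2 tree decomposition is:
Bags: B1 = {2, 3, 4}  B2 = {1, 2, 3}
Tree: B1–B2
The largest bag has 3 vertices, giving width 2; this decomposition certifies tw(G) ≤ 2. For the lower bound, G contains the cycle 3–4–2–1–3, so G is not a forest; only forests have treewidth ≤ 1, hence tw(G) ≥ 2. Therefore the treewidth is 2.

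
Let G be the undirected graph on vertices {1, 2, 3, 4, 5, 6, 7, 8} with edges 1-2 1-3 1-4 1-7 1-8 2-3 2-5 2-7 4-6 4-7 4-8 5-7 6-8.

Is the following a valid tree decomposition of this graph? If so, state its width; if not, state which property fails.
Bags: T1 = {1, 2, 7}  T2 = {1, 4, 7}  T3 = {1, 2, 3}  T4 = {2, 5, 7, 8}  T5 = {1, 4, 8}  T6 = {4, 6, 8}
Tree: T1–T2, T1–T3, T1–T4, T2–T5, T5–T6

No — bags containing vertex 8 are not connected in the tree.

A tree decomposition must satisfy three properties: every vertex lies in some bag; for every edge, both endpoints lie together in some bag; and for every vertex, the bags containing it form a connected subtree. Here bags containing vertex 8 are not connected in the tree, so the decomposition is invalid.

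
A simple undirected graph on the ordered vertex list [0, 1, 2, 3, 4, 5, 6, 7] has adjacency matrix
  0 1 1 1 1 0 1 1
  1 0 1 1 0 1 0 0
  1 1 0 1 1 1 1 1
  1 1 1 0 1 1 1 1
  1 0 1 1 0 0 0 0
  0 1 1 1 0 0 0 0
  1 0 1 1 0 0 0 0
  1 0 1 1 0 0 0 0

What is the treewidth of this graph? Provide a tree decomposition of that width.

Treewidth 3.
One such decomposition:
Bags: B1 = {0, 2, 3, 4}  B2 = {0, 1, 2, 3}  B3 = {0, 2, 3, 6}  B4 = {0, 2, 3, 7}  B5 = {1, 2, 3, 5}
Tree: B1–B2, B1–B3, B1–B4, B2–B5

Each bag holds 4 vertices, so the decomposition has width 3, which upper-bounds the treewidth. On the other hand G contains the 4-clique {0, 1, 2, 3}. A clique must lie in a single bag of any decomposition, so no decomposition can have width below 3. The upper and lower bounds meet at 3, so that is the treewidth.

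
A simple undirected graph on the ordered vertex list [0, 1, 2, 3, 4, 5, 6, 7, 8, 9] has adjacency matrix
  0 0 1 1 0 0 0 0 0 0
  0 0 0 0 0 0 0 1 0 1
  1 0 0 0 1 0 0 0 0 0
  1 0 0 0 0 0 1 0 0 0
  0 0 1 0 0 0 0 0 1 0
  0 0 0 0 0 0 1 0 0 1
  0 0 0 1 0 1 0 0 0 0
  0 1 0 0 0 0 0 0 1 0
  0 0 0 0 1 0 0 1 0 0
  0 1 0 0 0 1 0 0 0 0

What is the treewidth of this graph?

2

A width-2 tree decomposition is:
Bags: B1 = {0, 2, 3}  B2 = {2, 3, 6}  B3 = {2, 5, 6}  B4 = {2, 5, 9}  B5 = {1, 2, 9}  B6 = {1, 2, 7}  B7 = {2, 7, 8}  B8 = {2, 4, 8}
Tree: B1–B2, B2–B3, B3–B4, B4–B5, B5–B6, B6–B7, B7–B8
Each bag holds 3 vertices, so the decomposition has width 2, which upper-bounds the treewidth. Since 2–0–3–6–5–9–1–7–8–4–2 is a cycle in G, G is not acyclic. Forests are exactly the graphs of treewidth ≤ 1, so tw(G) ≥ 2. The upper and lower bounds meet at 2, so that is the treewidth.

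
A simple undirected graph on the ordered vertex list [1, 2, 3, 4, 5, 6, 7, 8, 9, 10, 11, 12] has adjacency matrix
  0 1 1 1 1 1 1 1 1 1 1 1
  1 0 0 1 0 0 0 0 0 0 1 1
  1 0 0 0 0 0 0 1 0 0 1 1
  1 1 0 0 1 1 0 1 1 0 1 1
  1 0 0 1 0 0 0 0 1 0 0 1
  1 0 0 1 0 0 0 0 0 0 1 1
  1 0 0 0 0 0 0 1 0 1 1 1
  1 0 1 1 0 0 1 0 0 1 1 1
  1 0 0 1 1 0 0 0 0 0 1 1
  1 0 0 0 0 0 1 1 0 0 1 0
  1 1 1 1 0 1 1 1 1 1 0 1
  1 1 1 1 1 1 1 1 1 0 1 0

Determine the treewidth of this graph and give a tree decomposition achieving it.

Every bag has size at most 5, so the width is 5 − 1 = 4 and tw(G) ≤ 4. On the other hand G contains the 5-clique {1, 7, 8, 10, 11}. A clique must lie in a single bag of any decomposition, so no decomposition can have width below 4. Hence tw(G) = 4 exactly.

Treewidth 4.
One such decomposition:
Bags: B1 = {1, 4, 6, 11, 12}  B2 = {1, 4, 8, 11, 12}  B3 = {1, 3, 8, 11, 12}  B4 = {1, 4, 9, 11, 12}  B5 = {1, 7, 8, 11, 12}  B6 = {1, 2, 4, 11, 12}  B7 = {1, 4, 5, 9, 12}  B8 = {1, 7, 8, 10, 11}
Tree: B1–B2, B2–B3, B1–B4, B2–B5, B4–B6, B4–B7, B5–B8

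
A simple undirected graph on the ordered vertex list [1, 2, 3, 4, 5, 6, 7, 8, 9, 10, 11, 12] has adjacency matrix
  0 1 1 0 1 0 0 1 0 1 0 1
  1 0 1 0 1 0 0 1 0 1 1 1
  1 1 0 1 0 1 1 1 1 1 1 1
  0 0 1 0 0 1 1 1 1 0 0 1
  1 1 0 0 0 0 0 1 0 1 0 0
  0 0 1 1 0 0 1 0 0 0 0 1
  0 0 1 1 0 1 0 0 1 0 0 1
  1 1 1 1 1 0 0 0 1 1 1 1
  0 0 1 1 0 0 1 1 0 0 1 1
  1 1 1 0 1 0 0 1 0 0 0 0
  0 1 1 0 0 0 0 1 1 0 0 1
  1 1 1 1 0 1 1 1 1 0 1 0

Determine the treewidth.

4

A width-4 tree decomposition is:
Bags: B1 = {3, 8, 9, 11, 12}  B2 = {3, 4, 8, 9, 12}  B3 = {2, 3, 8, 11, 12}  B4 = {3, 4, 7, 9, 12}  B5 = {1, 2, 3, 8, 12}  B6 = {3, 4, 6, 7, 12}  B7 = {1, 2, 3, 8, 10}  B8 = {1, 2, 5, 8, 10}
Tree: B1–B2, B1–B3, B2–B4, B3–B5, B4–B6, B5–B7, B7–B8
The largest bag has 5 vertices, giving width 4; this decomposition certifies tw(G) ≤ 4. For the lower bound, the 5 vertices {1, 2, 3, 8, 10} are pairwise adjacent, and any tree decomposition puts a clique entirely inside one bag — forcing width ≥ 4. The upper and lower bounds meet at 4, so that is the treewidth.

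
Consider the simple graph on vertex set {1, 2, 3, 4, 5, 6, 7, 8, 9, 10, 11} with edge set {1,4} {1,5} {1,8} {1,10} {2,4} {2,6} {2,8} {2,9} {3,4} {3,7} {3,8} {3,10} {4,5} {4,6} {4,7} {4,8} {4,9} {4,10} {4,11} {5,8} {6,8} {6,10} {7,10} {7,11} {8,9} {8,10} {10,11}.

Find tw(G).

A width-3 tree decomposition is:
Bags: B1 = {1, 4, 5, 8}  B2 = {1, 4, 8, 10}  B3 = {3, 4, 8, 10}  B4 = {4, 6, 8, 10}  B5 = {3, 4, 7, 10}  B6 = {4, 7, 10, 11}  B7 = {2, 4, 6, 8}  B8 = {2, 4, 8, 9}
Tree: B1–B2, B2–B3, B3–B4, B3–B5, B5–B6, B4–B7, B7–B8
The largest bag has 4 vertices, giving width 3; this decomposition certifies tw(G) ≤ 3. Conversely, {2, 4, 8, 9} is a clique of size 4, and the vertices of any clique must share a bag in every tree decomposition; so some bag has ≥ 4 vertices and tw(G) ≥ 3. Combining the bounds, tw(G) = 3.

3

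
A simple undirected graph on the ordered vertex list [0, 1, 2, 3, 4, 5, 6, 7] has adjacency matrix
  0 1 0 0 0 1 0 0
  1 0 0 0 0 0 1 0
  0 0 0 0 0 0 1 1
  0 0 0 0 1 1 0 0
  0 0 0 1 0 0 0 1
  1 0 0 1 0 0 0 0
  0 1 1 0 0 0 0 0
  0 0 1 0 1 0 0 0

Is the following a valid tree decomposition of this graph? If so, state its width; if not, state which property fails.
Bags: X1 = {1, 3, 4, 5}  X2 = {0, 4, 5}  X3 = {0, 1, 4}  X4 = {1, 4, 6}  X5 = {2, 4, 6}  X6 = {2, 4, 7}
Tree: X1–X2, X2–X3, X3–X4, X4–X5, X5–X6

A tree decomposition must satisfy three properties: every vertex lies in some bag; for every edge, both endpoints lie together in some bag; and for every vertex, the bags containing it form a connected subtree. Here bags containing vertex 1 are not connected in the tree, so the decomposition is invalid.

No — bags containing vertex 1 are not connected in the tree.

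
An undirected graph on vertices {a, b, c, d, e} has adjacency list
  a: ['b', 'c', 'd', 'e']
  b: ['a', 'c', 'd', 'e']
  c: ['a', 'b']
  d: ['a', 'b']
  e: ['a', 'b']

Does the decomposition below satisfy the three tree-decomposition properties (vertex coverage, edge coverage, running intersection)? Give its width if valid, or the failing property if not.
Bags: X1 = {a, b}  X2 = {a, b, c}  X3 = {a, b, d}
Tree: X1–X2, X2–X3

No — vertex e appears in no bag.

A tree decomposition must satisfy three properties: every vertex lies in some bag; for every edge, both endpoints lie together in some bag; and for every vertex, the bags containing it form a connected subtree. Here vertex e appears in no bag, so the decomposition is invalid.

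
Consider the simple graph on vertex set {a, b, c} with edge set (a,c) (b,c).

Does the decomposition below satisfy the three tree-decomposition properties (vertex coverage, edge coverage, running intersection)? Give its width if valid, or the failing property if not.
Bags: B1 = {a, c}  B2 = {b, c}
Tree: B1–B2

Checking the three conditions: (i) the bags cover all of {a, b, c}; (ii) for each edge, some bag contains both endpoints; (iii) the bags containing any fixed vertex form a subtree. All hold, so the decomposition is valid with width 2 − 1 = 1.

Yes; width 1.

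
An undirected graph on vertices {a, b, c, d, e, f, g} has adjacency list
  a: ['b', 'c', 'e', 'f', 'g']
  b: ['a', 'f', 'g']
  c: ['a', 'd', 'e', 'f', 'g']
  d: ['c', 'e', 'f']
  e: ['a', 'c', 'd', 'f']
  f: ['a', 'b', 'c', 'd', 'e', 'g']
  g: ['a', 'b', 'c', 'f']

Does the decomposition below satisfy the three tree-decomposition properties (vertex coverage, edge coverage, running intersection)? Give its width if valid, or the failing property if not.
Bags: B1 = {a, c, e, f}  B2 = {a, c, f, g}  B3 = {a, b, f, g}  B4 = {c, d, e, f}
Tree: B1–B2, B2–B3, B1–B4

Vertex coverage: the bags together contain {a, b, c, d, e, f, g}, the full vertex set. Edge coverage: each edge of G has both endpoints in at least one bag. Running intersection: for every vertex, the bags containing it form a connected subtree. All three properties hold, so this is a valid tree decomposition of width max|bag| − 1 = 3, and hence tw(G) ≤ 3.

Yes; width 3.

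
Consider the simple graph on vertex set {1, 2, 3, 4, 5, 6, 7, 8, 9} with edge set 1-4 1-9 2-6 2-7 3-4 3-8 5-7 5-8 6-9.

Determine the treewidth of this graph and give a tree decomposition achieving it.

Each bag holds 3 vertices, so the decomposition has width 2, which upper-bounds the treewidth. For the lower bound, G contains the cycle 5–7–2–6–9–1–4–3–8–5, so G is not a forest; only forests have treewidth ≤ 1, hence tw(G) ≥ 2. Combining the bounds, tw(G) = 2.

Treewidth 2.
One optimal decomposition is:
Bags: B1 = {2, 5, 7}  B2 = {2, 5, 6}  B3 = {5, 6, 9}  B4 = {1, 5, 9}  B5 = {1, 4, 5}  B6 = {3, 4, 5}  B7 = {3, 5, 8}
Tree: B1–B2, B2–B3, B3–B4, B4–B5, B5–B6, B6–B7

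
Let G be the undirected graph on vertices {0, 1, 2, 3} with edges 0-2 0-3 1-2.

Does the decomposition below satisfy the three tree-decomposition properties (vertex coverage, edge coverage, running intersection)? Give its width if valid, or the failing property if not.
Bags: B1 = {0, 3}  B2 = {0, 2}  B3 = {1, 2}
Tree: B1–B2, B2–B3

Every vertex of G appears in some bag (union = {0, 1, 2, 3}); every edge is covered by a bag; and for each vertex v the set of bags containing v is connected in the bag tree. The decomposition is therefore valid. The largest bag has 2 vertices, so the width is 1.

Yes; width 1.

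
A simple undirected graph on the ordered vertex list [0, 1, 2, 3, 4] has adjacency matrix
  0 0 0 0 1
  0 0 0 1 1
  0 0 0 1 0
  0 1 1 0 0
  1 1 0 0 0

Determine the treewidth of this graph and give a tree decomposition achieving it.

Treewidth 1.
One such decomposition:
Bags: B1 = {2, 3}  B2 = {1, 3}  B3 = {1, 4}  B4 = {0, 4}
Tree: B1–B2, B2–B3, B3–B4

Each bag holds 2 vertices, so the decomposition has width 1, which upper-bounds the treewidth. G has an edge, so its treewidth is at least 1. Hence tw(G) = 1 exactly.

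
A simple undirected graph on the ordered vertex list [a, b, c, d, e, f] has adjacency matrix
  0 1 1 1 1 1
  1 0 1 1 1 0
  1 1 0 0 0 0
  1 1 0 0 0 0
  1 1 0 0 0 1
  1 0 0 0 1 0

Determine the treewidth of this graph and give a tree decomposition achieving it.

Every bag has size at most 3, so the width is 3 − 1 = 2 and tw(G) ≤ 2. Conversely, {a, e, f} is a clique of size 3, and the vertices of any clique must share a bag in every tree decomposition; so some bag has ≥ 3 vertices and tw(G) ≥ 2. Hence tw(G) = 2 exactly.

Treewidth 2.
One such decomposition:
Bags: B1 = {a, b, e}  B2 = {a, b, c}  B3 = {a, b, d}  B4 = {a, e, f}
Tree: B1–B2, B2–B3, B1–B4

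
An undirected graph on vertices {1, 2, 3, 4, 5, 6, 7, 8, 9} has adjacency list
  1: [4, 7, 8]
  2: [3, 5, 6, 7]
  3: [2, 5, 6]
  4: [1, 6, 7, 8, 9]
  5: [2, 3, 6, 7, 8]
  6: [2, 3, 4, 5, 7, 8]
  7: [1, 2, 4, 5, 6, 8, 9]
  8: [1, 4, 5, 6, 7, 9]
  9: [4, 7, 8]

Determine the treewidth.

A width-3 tree decomposition is:
Bags: B1 = {1, 4, 7, 8}  B2 = {4, 7, 8, 9}  B3 = {4, 6, 7, 8}  B4 = {5, 6, 7, 8}  B5 = {2, 5, 6, 7}  B6 = {2, 3, 5, 6}
Tree: B1–B2, B2–B3, B3–B4, B4–B5, B5–B6
The largest bag has 4 vertices, giving width 3; this decomposition certifies tw(G) ≤ 3. On the other hand G contains the 4-clique {2, 3, 5, 6}. A clique must lie in a single bag of any decomposition, so no decomposition can have width below 3. Therefore the treewidth is 3.

3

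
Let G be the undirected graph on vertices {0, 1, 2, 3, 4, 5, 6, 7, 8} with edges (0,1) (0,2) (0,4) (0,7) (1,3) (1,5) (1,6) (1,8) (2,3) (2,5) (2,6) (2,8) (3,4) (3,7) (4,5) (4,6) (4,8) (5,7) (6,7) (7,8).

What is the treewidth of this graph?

A width-4 tree decomposition is:
Bags: B1 = {1, 2, 3, 4, 7}  B2 = {1, 2, 4, 6, 7}  B3 = {1, 2, 4, 7, 8}  B4 = {1, 2, 4, 5, 7}  B5 = {0, 1, 2, 4, 7}
Tree: B1–B2, B2–B3, B3–B4, B4–B5
Every bag has size at most 5, so the width is 5 − 1 = 4 and tw(G) ≤ 4. For the lower bound: the 5 vertex sets {3,7}, {4,6}, {1,8}, {2}, {5} are disjoint, each induces a connected subgraph, and every pair is joined by at least one edge of G. Contracting each set to a single vertex therefore yields K_{5} as a minor, and since treewidth is minor-monotone, tw(G) ≥ tw(K_{5}) = 4. The upper and lower bounds meet at 4, so that is the treewidth.

4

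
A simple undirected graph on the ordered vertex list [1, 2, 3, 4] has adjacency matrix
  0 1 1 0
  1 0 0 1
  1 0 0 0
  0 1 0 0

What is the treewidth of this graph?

A width-1 tree decomposition is:
Bags: B1 = {2, 4}  B2 = {1, 2}  B3 = {1, 3}
Tree: B1–B2, B2–B3
The largest bag has 2 vertices, giving width 1; this decomposition certifies tw(G) ≤ 1. Since G has at least one edge (e.g. 4–2), it is not an edgeless graph, so tw(G) ≥ 1. The upper and lower bounds meet at 1, so that is the treewidth.

1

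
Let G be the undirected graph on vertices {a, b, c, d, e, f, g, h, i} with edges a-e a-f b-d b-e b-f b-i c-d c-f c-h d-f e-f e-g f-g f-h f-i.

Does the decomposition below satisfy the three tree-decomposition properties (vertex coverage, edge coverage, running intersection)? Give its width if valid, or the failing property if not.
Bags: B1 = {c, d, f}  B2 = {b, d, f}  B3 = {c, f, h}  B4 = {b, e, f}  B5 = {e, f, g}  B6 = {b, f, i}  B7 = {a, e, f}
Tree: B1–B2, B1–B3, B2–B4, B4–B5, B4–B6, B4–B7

Every vertex of G appears in some bag (union = {a, b, c, d, e, f, g, h, i}); every edge is covered by a bag; and for each vertex v the set of bags containing v is connected in the bag tree. The decomposition is therefore valid. The largest bag has 3 vertices, so the width is 2.

Yes; width 2.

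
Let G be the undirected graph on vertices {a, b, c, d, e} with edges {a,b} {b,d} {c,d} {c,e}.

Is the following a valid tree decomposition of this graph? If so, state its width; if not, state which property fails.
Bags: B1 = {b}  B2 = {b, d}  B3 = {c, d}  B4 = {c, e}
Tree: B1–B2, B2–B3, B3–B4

No — vertex a appears in no bag.

A tree decomposition must satisfy three properties: every vertex lies in some bag; for every edge, both endpoints lie together in some bag; and for every vertex, the bags containing it form a connected subtree. Here vertex a appears in no bag, so the decomposition is invalid.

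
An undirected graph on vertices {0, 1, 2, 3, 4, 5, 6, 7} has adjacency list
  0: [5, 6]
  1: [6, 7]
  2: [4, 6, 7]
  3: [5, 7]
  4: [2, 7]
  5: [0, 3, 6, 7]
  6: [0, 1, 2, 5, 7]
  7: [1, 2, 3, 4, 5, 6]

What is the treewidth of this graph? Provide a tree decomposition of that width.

Every bag has size at most 3, so the width is 3 − 1 = 2 and tw(G) ≤ 2. On the other hand G contains the 3-clique {0, 5, 6}. A clique must lie in a single bag of any decomposition, so no decomposition can have width below 2. Therefore the treewidth is 2.

Treewidth 2.
One optimal decomposition is:
Bags: B1 = {2, 6, 7}  B2 = {1, 6, 7}  B3 = {5, 6, 7}  B4 = {0, 5, 6}  B5 = {3, 5, 7}  B6 = {2, 4, 7}
Tree: B1–B2, B2–B3, B3–B4, B3–B5, B1–B6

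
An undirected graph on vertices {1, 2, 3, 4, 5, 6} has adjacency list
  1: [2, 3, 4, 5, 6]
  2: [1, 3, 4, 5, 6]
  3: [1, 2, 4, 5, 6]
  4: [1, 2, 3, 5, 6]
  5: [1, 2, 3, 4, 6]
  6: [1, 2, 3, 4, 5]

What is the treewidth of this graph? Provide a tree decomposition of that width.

Treewidth 5.
One optimal decomposition is:
Bags: B1 = {1, 2, 3, 4, 5, 6}
Tree: (single bag)

With just one bag of size 6, the width is 6 − 1 = 5, so tw(G) ≤ 5. For the lower bound, the 6 vertices {1, 2, 3, 4, 5, 6} are pairwise adjacent, and any tree decomposition puts a clique entirely inside one bag — forcing width ≥ 5. Therefore the treewidth is 5.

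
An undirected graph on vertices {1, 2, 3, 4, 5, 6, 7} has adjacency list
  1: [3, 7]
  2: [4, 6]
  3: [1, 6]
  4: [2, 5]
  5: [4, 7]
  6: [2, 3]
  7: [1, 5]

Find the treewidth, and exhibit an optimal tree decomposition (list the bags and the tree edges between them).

Every bag has size at most 3, so the width is 3 − 1 = 2 and tw(G) ≤ 2. Since 3–6–2–4–5–7–1–3 is a cycle in G, G is not acyclic. Forests are exactly the graphs of treewidth ≤ 1, so tw(G) ≥ 2. Combining the bounds, tw(G) = 2.

Treewidth 2.
One optimal decomposition is:
Bags: B1 = {2, 3, 6}  B2 = {2, 3, 4}  B3 = {3, 4, 5}  B4 = {3, 5, 7}  B5 = {1, 3, 7}
Tree: B1–B2, B2–B3, B3–B4, B4–B5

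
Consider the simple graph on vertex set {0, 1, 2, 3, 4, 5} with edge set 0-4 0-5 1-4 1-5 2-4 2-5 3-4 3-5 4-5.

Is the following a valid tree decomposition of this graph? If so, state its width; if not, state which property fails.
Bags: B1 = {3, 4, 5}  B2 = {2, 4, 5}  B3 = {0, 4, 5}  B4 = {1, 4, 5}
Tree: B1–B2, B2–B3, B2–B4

Every vertex of G appears in some bag (union = {0, 1, 2, 3, 4, 5}); every edge is covered by a bag; and for each vertex v the set of bags containing v is connected in the bag tree. The decomposition is therefore valid. The largest bag has 3 vertices, so the width is 2.

Yes; width 2.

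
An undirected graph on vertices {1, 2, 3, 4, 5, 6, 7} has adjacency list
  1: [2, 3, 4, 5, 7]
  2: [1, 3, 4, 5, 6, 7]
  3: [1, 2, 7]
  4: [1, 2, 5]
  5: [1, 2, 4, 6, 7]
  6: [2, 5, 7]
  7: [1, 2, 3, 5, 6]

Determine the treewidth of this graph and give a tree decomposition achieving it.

Treewidth 3.
One such decomposition:
Bags: B1 = {1, 2, 5, 7}  B2 = {2, 5, 6, 7}  B3 = {1, 2, 3, 7}  B4 = {1, 2, 4, 5}
Tree: B1–B2, B1–B3, B1–B4

The largest bag has 4 vertices, giving width 3; this decomposition certifies tw(G) ≤ 3. Conversely, {1, 2, 3, 7} is a clique of size 4, and the vertices of any clique must share a bag in every tree decomposition; so some bag has ≥ 4 vertices and tw(G) ≥ 3. Hence tw(G) = 3 exactly.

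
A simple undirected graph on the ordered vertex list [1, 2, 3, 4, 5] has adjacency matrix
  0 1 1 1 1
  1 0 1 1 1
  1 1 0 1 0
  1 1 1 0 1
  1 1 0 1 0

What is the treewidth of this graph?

3

A width-3 tree decomposition is:
Bags: B1 = {1, 2, 4, 5}  B2 = {1, 2, 3, 4}
Tree: B1–B2
Each bag holds 4 vertices, so the decomposition has width 3, which upper-bounds the treewidth. Conversely, {1, 2, 3, 4} is a clique of size 4, and the vertices of any clique must share a bag in every tree decomposition; so some bag has ≥ 4 vertices and tw(G) ≥ 3. Combining the bounds, tw(G) = 3.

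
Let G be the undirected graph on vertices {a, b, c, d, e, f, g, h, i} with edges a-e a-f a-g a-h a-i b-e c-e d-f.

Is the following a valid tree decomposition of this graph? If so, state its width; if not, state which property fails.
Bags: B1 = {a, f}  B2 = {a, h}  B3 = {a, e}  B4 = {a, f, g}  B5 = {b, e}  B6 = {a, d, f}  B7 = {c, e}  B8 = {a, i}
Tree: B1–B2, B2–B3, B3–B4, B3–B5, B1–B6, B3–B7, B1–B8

A tree decomposition must satisfy three properties: every vertex lies in some bag; for every edge, both endpoints lie together in some bag; and for every vertex, the bags containing it form a connected subtree. Here bags containing vertex f are not connected in the tree, so the decomposition is invalid.

No — bags containing vertex f are not connected in the tree.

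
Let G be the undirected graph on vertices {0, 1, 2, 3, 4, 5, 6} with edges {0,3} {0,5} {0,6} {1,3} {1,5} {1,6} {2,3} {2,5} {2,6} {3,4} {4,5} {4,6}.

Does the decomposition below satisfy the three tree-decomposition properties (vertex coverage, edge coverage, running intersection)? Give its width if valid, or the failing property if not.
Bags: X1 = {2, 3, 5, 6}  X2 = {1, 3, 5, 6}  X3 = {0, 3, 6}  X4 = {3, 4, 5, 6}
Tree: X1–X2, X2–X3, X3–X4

No — edge (5,0) lies in no bag.

A tree decomposition must satisfy three properties: every vertex lies in some bag; for every edge, both endpoints lie together in some bag; and for every vertex, the bags containing it form a connected subtree. Here edge (5,0) lies in no bag, so the decomposition is invalid.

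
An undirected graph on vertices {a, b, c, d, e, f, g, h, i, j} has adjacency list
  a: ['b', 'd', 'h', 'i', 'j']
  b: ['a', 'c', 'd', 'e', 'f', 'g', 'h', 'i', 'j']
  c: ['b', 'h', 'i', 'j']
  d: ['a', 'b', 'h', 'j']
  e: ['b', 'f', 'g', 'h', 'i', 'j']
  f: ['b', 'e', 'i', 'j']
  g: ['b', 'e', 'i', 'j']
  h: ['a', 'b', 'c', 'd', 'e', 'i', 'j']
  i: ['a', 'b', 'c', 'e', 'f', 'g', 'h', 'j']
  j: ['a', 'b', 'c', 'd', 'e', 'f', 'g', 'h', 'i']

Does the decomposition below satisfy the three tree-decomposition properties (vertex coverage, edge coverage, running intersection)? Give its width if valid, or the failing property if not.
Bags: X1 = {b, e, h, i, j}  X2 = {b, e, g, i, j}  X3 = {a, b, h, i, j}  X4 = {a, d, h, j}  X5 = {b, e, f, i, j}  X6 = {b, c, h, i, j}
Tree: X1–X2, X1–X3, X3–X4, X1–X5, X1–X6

A tree decomposition must satisfy three properties: every vertex lies in some bag; for every edge, both endpoints lie together in some bag; and for every vertex, the bags containing it form a connected subtree. Here edge (b,d) lies in no bag, so the decomposition is invalid.

No — edge (b,d) lies in no bag.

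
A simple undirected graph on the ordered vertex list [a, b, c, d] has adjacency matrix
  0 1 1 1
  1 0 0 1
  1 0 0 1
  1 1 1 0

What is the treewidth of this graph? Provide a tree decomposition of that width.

Each bag holds 3 vertices, so the decomposition has width 2, which upper-bounds the treewidth. On the other hand G contains the 3-clique {a, c, d}. A clique must lie in a single bag of any decomposition, so no decomposition can have width below 2. Hence tw(G) = 2 exactly.

Treewidth 2.
Bags: B1 = {a, b, d}  B2 = {a, c, d}
Tree: B1–B2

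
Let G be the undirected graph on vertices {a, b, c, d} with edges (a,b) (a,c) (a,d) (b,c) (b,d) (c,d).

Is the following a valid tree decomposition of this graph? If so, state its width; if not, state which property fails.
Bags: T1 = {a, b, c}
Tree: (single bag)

A tree decomposition must satisfy three properties: every vertex lies in some bag; for every edge, both endpoints lie together in some bag; and for every vertex, the bags containing it form a connected subtree. Here vertex d appears in no bag, so the decomposition is invalid.

No — vertex d appears in no bag.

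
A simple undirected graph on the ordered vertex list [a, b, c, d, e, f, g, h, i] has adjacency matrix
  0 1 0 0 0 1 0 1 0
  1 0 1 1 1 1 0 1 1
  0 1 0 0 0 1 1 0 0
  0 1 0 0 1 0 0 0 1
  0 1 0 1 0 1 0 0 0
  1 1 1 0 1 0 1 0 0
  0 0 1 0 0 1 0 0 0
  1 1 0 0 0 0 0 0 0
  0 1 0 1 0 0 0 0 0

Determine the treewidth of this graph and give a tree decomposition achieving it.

Every bag has size at most 3, so the width is 3 − 1 = 2 and tw(G) ≤ 2. For the lower bound, the 3 vertices {c, f, g} are pairwise adjacent, and any tree decomposition puts a clique entirely inside one bag — forcing width ≥ 2. Hence tw(G) = 2 exactly.

Treewidth 2.
Bags: B1 = {b, c, f}  B2 = {b, e, f}  B3 = {a, b, f}  B4 = {b, d, e}  B5 = {a, b, h}  B6 = {b, d, i}  B7 = {c, f, g}
Tree: B1–B2, B1–B3, B2–B4, B3–B5, B4–B6, B1–B7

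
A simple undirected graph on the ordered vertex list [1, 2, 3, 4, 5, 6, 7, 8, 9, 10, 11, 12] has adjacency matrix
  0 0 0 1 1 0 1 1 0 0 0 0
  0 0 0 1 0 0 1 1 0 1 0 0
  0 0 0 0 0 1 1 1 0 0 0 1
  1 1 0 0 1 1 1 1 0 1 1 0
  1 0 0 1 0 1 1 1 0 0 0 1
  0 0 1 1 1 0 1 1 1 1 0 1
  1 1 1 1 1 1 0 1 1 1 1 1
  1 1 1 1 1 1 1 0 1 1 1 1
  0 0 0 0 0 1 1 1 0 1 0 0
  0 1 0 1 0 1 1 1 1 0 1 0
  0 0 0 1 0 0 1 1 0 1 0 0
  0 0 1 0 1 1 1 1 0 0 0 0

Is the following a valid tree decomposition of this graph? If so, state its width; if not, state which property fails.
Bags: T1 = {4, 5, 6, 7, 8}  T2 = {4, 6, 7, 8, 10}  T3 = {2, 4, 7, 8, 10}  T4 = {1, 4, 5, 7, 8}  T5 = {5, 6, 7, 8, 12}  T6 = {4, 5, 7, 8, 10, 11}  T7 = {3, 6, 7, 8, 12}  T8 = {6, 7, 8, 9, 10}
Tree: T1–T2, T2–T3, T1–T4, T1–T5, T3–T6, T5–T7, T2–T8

No — bags containing vertex 5 are not connected in the tree.

A tree decomposition must satisfy three properties: every vertex lies in some bag; for every edge, both endpoints lie together in some bag; and for every vertex, the bags containing it form a connected subtree. Here bags containing vertex 5 are not connected in the tree, so the decomposition is invalid.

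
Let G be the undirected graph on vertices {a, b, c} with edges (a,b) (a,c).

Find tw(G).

A width-1 tree decomposition is:
Bags: B1 = {a, c}  B2 = {a, b}
Tree: B1–B2
The largest bag has 2 vertices, giving width 1; this decomposition certifies tw(G) ≤ 1. G has an edge, so its treewidth is at least 1. The upper and lower bounds meet at 1, so that is the treewidth.

1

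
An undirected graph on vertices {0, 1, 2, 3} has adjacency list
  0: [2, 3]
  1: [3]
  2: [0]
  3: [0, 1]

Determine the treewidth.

1

A width-1 tree decomposition is:
Bags: B1 = {1, 3}  B2 = {0, 3}  B3 = {0, 2}
Tree: B1–B2, B2–B3
Each bag holds 2 vertices, so the decomposition has width 1, which upper-bounds the treewidth. G has an edge, so its treewidth is at least 1. Hence tw(G) = 1 exactly.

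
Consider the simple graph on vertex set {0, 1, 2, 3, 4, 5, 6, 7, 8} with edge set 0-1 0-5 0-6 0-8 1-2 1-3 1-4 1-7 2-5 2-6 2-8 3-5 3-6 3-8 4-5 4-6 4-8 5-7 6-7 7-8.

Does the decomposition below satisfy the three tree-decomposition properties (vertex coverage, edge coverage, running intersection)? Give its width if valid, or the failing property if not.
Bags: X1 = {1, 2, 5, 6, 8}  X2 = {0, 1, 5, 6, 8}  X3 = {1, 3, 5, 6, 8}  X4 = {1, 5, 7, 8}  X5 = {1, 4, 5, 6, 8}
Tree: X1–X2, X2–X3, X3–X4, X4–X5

A tree decomposition must satisfy three properties: every vertex lies in some bag; for every edge, both endpoints lie together in some bag; and for every vertex, the bags containing it form a connected subtree. Here edge (6,7) lies in no bag, so the decomposition is invalid.

No — edge (6,7) lies in no bag.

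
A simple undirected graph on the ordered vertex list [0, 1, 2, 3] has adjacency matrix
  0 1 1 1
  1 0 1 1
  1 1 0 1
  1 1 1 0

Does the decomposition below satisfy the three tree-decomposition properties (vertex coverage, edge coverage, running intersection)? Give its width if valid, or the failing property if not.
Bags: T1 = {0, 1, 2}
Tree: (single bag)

A tree decomposition must satisfy three properties: every vertex lies in some bag; for every edge, both endpoints lie together in some bag; and for every vertex, the bags containing it form a connected subtree. Here vertex 3 appears in no bag, so the decomposition is invalid.

No — vertex 3 appears in no bag.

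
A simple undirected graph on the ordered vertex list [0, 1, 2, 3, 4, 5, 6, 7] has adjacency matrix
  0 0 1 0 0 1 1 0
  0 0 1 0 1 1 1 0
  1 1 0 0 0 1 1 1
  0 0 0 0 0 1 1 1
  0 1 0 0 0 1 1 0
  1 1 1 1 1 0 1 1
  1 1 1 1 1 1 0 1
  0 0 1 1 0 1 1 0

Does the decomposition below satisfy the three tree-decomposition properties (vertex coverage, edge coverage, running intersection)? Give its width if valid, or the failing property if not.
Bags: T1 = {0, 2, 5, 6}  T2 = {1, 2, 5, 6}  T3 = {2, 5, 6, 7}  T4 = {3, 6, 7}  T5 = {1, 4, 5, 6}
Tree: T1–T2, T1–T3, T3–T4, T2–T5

A tree decomposition must satisfy three properties: every vertex lies in some bag; for every edge, both endpoints lie together in some bag; and for every vertex, the bags containing it form a connected subtree. Here edge (5,3) lies in no bag, so the decomposition is invalid.

No — edge (5,3) lies in no bag.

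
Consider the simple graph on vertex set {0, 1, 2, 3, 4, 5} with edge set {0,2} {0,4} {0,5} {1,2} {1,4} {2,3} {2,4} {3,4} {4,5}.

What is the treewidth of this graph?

2

A width-2 tree decomposition is:
Bags: B1 = {0, 2, 4}  B2 = {1, 2, 4}  B3 = {0, 4, 5}  B4 = {2, 3, 4}
Tree: B1–B2, B1–B3, B1–B4
The largest bag has 3 vertices, giving width 2; this decomposition certifies tw(G) ≤ 2. On the other hand G contains the 3-clique {0, 2, 4}. A clique must lie in a single bag of any decomposition, so no decomposition can have width below 2. Therefore the treewidth is 2.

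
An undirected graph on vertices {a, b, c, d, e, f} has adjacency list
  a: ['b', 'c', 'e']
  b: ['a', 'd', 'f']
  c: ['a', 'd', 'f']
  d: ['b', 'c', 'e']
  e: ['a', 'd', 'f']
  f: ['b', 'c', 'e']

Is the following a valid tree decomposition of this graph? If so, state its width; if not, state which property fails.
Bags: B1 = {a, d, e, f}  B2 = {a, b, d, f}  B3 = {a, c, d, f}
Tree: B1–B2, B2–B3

Every vertex of G appears in some bag (union = {a, b, c, d, e, f}); every edge is covered by a bag; and for each vertex v the set of bags containing v is connected in the bag tree. The decomposition is therefore valid. The largest bag has 4 vertices, so the width is 3.

Yes; width 3.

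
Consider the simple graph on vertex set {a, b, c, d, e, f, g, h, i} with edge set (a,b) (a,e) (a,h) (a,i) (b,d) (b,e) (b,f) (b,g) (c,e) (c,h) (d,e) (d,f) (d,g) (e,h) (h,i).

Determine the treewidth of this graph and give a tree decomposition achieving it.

Each bag holds 3 vertices, so the decomposition has width 2, which upper-bounds the treewidth. For the lower bound, the 3 vertices {c, e, h} are pairwise adjacent, and any tree decomposition puts a clique entirely inside one bag — forcing width ≥ 2. The upper and lower bounds meet at 2, so that is the treewidth.

Treewidth 2.
Bags: B1 = {a, b, e}  B2 = {b, d, e}  B3 = {b, d, f}  B4 = {a, e, h}  B5 = {c, e, h}  B6 = {a, h, i}  B7 = {b, d, g}
Tree: B1–B2, B2–B3, B1–B4, B4–B5, B4–B6, B2–B7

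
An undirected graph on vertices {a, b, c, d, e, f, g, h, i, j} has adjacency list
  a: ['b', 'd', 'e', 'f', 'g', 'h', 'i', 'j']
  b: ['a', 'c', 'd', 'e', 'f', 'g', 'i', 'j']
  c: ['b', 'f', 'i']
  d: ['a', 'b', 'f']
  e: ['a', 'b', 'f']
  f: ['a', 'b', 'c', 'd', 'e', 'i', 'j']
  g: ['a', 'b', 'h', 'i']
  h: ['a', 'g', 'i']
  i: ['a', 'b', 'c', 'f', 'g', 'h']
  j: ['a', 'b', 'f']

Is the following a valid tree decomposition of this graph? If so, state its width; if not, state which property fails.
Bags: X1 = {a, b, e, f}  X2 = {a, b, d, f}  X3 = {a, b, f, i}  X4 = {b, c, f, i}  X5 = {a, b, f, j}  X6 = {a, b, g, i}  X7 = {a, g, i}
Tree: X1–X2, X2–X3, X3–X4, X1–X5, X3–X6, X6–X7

No — vertex h appears in no bag.

A tree decomposition must satisfy three properties: every vertex lies in some bag; for every edge, both endpoints lie together in some bag; and for every vertex, the bags containing it form a connected subtree. Here vertex h appears in no bag, so the decomposition is invalid.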